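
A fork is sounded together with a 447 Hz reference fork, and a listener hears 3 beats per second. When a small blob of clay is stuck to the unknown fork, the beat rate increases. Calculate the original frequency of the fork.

444 Hz

|f − 447| = 3, so the fork was at either 444 Hz or 450 Hz.
Adding mass to a fork lowers its frequency; the adjustment lowers the fork's frequency.
The beat rate rose, so the adjustment moved the fork further from 447 Hz — it was already below the reference.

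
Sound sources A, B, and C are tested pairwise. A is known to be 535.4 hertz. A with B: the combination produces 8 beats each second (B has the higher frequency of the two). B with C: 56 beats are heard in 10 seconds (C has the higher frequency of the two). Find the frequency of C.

B is above A, so f_B = 535.4 + 8 = 543.4 Hz.
B–C: Beat frequency = 56/10 = 5.6 Hz.
C is above B, so f_C = 543.4 + 5.6 = 549 Hz.

549 Hz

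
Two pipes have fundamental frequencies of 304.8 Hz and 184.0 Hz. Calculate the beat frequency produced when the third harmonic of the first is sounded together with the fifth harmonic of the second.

5.6 Hz

Third harmonic of the first: 3·304.8 = 914.4 Hz.
Fifth harmonic of the second: 5·184.0 = 920.0 Hz.
f_beat = |914.4 − 920.0| = 5.6 Hz.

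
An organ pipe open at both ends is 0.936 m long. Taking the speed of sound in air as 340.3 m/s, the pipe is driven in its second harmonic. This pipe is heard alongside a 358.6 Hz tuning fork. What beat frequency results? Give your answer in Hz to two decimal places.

Open pipe: f_n = n·v/(2L) = 2·340.3/(2·0.936) = 363.5684 Hz.
f_beat = |363.5684 − 358.6| = 4.97 Hz.

4.97 Hz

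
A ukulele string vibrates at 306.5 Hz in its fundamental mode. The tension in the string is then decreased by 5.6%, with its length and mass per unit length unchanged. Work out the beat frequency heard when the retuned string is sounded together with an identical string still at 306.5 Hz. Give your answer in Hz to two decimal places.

8.71 Hz

For a string, f ∝ √T, so the new frequency is 306.5·√0.944 = 297.7944 Hz.
f_beat = |297.7944 − 306.5| = 8.71 Hz.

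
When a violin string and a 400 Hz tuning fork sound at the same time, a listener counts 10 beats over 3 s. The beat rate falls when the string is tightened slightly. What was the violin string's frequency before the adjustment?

Beat frequency = 10/3 = 3.3333 Hz.
|f − 400| = 3.3333, so the violin string was at either 396.6667 Hz or 403.3333 Hz.
Increasing tension raises a string's frequency; the adjustment raises the violin string's frequency.
The beat rate fell, so the adjustment moved the violin string toward 400 Hz — it must have started below the reference.

396.6667 Hz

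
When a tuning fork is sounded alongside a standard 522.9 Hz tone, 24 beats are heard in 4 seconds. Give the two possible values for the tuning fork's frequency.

516.9 Hz or 528.9 Hz

Beat frequency = 24/4 = 6 Hz.
|f − 522.9| = 6, so f = 522.9 ± 6.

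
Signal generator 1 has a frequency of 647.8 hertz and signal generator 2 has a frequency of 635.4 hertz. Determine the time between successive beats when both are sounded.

0.081 s

f_beat = |647.8 − 635.4| = 12.4 Hz.
Beat period T = 1 / f_beat = 1 / 12.4 s.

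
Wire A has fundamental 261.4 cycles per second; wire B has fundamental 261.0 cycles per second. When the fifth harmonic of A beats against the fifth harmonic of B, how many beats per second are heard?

2.0 Hz

Fifth harmonic of the first: 5·261.4 = 1307.0 Hz.
Fifth harmonic of the second: 5·261.0 = 1305.0 Hz.
f_beat = |1307.0 − 1305.0| = 2.0 Hz.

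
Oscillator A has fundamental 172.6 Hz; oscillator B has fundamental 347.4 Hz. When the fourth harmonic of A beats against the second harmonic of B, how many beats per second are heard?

4.4 Hz

Fourth harmonic of the first: 4·172.6 = 690.4 Hz.
Second harmonic of the second: 2·347.4 = 694.8 Hz.
f_beat = |690.4 − 694.8| = 4.4 Hz.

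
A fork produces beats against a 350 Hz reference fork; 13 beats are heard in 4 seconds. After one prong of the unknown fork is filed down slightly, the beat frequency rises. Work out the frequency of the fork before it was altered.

Beat frequency = 13/4 = 3.25 Hz.
|f − 350| = 3.25, so the fork was at either 346.75 Hz or 353.25 Hz.
Filing a prong removes mass and raises the fork's frequency; the adjustment raises the fork's frequency.
The beat rate rose, so the adjustment moved the fork further from 350 Hz — it was already above the reference.

353.25 Hz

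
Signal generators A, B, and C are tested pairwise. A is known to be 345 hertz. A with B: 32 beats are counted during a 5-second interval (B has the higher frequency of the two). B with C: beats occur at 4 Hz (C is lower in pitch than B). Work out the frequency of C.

347.4 Hz

A–B: Beat frequency = 32/5 = 6.4 Hz.
B is above A, so f_B = 345 + 6.4 = 351.4 Hz.
C is below B, so f_C = 351.4 − 4 = 347.4 Hz.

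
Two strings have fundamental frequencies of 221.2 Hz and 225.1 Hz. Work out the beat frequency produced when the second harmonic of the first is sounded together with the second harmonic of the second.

Second harmonic of the first: 2·221.2 = 442.4 Hz.
Second harmonic of the second: 2·225.1 = 450.2 Hz.
f_beat = |442.4 − 450.2| = 7.8 Hz.

7.8 Hz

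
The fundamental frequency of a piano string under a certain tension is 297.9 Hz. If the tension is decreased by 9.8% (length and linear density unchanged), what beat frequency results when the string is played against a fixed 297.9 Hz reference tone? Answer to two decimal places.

For a string, f ∝ √T, so the new frequency is 297.9·√0.902 = 282.9266 Hz.
f_beat = |282.9266 − 297.9| = 14.97 Hz.

14.97 Hz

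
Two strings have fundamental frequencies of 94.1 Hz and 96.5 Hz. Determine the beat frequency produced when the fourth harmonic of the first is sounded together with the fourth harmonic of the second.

Fourth harmonic of the first: 4·94.1 = 376.4 Hz.
Fourth harmonic of the second: 4·96.5 = 386.0 Hz.
f_beat = |376.4 − 386.0| = 9.6 Hz.

9.6 Hz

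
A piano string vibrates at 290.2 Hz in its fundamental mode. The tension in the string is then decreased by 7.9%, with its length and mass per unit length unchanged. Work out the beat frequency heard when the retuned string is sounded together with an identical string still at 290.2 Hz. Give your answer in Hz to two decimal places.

11.70 Hz

For a string, f ∝ √T, so the new frequency is 290.2·√0.921 = 278.5013 Hz.
f_beat = |278.5013 − 290.2| = 11.70 Hz.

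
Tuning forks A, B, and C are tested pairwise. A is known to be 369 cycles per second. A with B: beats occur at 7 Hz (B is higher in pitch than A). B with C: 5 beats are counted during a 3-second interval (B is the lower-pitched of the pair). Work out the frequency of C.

377.6667 Hz

B is above A, so f_B = 369 + 7 = 376 Hz.
B–C: Beat frequency = 5/3 = 1.6667 Hz.
C is above B, so f_C = 376 + 1.6667 = 377.6667 Hz.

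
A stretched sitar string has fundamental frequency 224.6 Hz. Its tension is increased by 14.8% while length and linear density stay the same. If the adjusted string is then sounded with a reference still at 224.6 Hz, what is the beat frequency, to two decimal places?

16.05 Hz

For a string, f ∝ √T, so the new frequency is 224.6·√1.148 = 240.6471 Hz.
f_beat = |240.6471 − 224.6| = 16.05 Hz.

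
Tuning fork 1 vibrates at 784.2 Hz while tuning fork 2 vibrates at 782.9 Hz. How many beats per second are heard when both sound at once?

Beats arise from superposition of two nearby frequencies; the beat rate is |f₁ − f₂|.
|784.2 − 782.9| = 1.3 Hz.

1.3 Hz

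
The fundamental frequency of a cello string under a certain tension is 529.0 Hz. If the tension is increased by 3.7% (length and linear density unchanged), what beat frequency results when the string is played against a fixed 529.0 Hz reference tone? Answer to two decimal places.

9.70 Hz

For a string, f ∝ √T, so the new frequency is 529.0·√1.037 = 538.6976 Hz.
f_beat = |538.6976 − 529.0| = 9.70 Hz.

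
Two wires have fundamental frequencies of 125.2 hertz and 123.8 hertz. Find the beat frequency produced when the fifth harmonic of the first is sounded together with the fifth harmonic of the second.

7.0 Hz

Fifth harmonic of the first: 5·125.2 = 626.0 Hz.
Fifth harmonic of the second: 5·123.8 = 619.0 Hz.
f_beat = |626.0 − 619.0| = 7.0 Hz.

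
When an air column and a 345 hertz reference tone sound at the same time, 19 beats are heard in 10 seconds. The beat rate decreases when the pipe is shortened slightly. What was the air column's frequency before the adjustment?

343.1 Hz

Beat frequency = 19/10 = 1.9 Hz.
|f − 345| = 1.9, so the air column was at either 343.1 Hz or 346.9 Hz.
A shorter pipe has a higher fundamental; the adjustment raises the air column's frequency.
The beat rate fell, so the adjustment moved the air column toward 345 Hz — it must have started below the reference.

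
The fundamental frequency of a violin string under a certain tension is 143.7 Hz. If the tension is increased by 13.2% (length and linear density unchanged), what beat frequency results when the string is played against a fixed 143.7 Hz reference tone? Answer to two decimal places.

For a string, f ∝ √T, so the new frequency is 143.7·√1.132 = 152.8903 Hz.
f_beat = |152.8903 − 143.7| = 9.19 Hz.

9.19 Hz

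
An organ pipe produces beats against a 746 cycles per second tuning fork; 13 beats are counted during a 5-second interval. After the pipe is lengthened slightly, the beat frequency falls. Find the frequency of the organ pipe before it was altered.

Beat frequency = 13/5 = 2.6 Hz.
|f − 746| = 2.6, so the organ pipe was at either 743.4 Hz or 748.6 Hz.
A longer pipe has a lower fundamental; the adjustment lowers the organ pipe's frequency.
The beat rate fell, so the adjustment moved the organ pipe toward 746 Hz — it must have started above the reference.

748.6 Hz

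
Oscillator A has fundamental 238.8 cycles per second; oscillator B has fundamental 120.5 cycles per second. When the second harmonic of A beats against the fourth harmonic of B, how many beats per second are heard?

4.4 Hz

Second harmonic of the first: 2·238.8 = 477.6 Hz.
Fourth harmonic of the second: 4·120.5 = 482.0 Hz.
f_beat = |477.6 − 482.0| = 4.4 Hz.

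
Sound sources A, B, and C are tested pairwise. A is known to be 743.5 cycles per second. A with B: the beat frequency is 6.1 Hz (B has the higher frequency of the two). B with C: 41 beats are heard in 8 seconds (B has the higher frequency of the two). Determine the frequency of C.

B is above A, so f_B = 743.5 + 6.1 = 749.6 Hz.
B–C: Beat frequency = 41/8 = 5.125 Hz.
C is below B, so f_C = 749.6 − 5.125 = 744.475 Hz.

744.475 Hz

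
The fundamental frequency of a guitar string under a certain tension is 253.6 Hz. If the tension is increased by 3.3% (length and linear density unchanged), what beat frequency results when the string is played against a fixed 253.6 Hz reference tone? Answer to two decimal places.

4.15 Hz

For a string, f ∝ √T, so the new frequency is 253.6·√1.033 = 257.7504 Hz.
f_beat = |257.7504 − 253.6| = 4.15 Hz.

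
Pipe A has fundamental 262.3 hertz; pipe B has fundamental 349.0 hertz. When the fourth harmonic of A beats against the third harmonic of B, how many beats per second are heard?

2.2 Hz

Fourth harmonic of the first: 4·262.3 = 1049.2 Hz.
Third harmonic of the second: 3·349.0 = 1047.0 Hz.
f_beat = |1049.2 − 1047.0| = 2.2 Hz.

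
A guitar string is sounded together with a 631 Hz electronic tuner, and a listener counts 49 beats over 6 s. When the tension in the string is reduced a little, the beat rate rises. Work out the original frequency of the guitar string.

Beat frequency = 49/6 = 8.1667 Hz.
|f − 631| = 8.1667, so the guitar string was at either 622.8333 Hz or 639.1667 Hz.
Lower tension means lower frequency; the adjustment lowers the guitar string's frequency.
The beat rate rose, so the adjustment moved the guitar string further from 631 Hz — it was already below the reference.

622.8333 Hz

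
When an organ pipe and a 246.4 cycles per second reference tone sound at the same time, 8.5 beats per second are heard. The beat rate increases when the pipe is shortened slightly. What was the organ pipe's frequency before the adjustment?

254.9 Hz

|f − 246.4| = 8.5, so the organ pipe was at either 237.9 Hz or 254.9 Hz.
A shorter pipe has a higher fundamental; the adjustment raises the organ pipe's frequency.
The beat rate rose, so the adjustment moved the organ pipe further from 246.4 Hz — it was already above the reference.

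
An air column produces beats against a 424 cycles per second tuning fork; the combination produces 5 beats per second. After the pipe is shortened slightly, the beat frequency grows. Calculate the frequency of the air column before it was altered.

|f − 424| = 5, so the air column was at either 419 Hz or 429 Hz.
A shorter pipe has a higher fundamental; the adjustment raises the air column's frequency.
The beat rate rose, so the adjustment moved the air column further from 424 Hz — it was already above the reference.

429 Hz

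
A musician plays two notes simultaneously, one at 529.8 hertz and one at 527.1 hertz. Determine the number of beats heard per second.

Beats arise from superposition of two nearby frequencies; the beat rate is |f₁ − f₂|.
|529.8 − 527.1| = 2.7 Hz.

2.7 Hz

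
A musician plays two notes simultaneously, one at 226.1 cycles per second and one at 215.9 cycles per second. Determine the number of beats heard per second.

f_beat = |f₁ − f₂|.
|226.1 − 215.9| = 10.2 Hz.

10.2 Hz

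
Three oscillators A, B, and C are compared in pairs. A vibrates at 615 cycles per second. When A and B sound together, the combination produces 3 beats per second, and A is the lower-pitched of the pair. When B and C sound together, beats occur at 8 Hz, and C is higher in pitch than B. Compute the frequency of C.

626 Hz

B is above A, so f_B = 615 + 3 = 618 Hz.
C is above B, so f_C = 618 + 8 = 626 Hz.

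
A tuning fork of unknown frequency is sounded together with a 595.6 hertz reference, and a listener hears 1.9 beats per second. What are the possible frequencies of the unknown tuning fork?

|f − 595.6| = 1.9, so f = 595.6 ± 1.9.

593.7 Hz or 597.5 Hz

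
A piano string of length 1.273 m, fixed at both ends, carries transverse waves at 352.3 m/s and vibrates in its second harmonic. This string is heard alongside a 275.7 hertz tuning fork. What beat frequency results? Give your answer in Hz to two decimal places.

1.05 Hz

For a string fixed at both ends, f_n = n·v/(2L) = 2·352.3/(2·1.273) = 276.7478 Hz.
f_beat = |276.7478 − 275.7| = 1.05 Hz.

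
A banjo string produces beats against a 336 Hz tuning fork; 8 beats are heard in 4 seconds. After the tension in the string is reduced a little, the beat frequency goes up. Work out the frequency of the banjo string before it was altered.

Beat frequency = 8/4 = 2 Hz.
|f − 336| = 2, so the banjo string was at either 334 Hz or 338 Hz.
Lower tension means lower frequency; the adjustment lowers the banjo string's frequency.
The beat rate rose, so the adjustment moved the banjo string further from 336 Hz — it was already below the reference.

334 Hz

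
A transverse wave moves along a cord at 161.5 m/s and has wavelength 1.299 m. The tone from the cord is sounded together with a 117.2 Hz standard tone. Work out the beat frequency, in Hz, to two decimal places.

7.13 Hz

Source frequency f = v/λ = 161.5/1.299 = 124.3264 Hz.
f_beat = |124.3264 − 117.2| = 7.13 Hz.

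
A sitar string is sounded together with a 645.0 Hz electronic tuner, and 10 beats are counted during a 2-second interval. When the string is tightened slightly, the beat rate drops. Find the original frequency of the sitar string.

Beat frequency = 10/2 = 5 Hz.
|f − 645.0| = 5, so the sitar string was at either 640 Hz or 650 Hz.
Increasing tension raises a string's frequency; the adjustment raises the sitar string's frequency.
The beat rate fell, so the adjustment moved the sitar string toward 645.0 Hz — it must have started below the reference.

640 Hz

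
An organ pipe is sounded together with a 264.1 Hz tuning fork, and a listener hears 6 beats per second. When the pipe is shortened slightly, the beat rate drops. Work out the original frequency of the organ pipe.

258.1 Hz

|f − 264.1| = 6, so the organ pipe was at either 258.1 Hz or 270.1 Hz.
A shorter pipe has a higher fundamental; the adjustment raises the organ pipe's frequency.
The beat rate fell, so the adjustment moved the organ pipe toward 264.1 Hz — it must have started below the reference.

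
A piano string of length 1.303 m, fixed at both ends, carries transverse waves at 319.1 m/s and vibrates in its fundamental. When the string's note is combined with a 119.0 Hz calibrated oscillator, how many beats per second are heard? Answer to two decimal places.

For a string fixed at both ends, f_n = n·v/(2L) = 1·319.1/(2·1.303) = 122.4482 Hz.
f_beat = |122.4482 − 119.0| = 3.45 Hz.

3.45 Hz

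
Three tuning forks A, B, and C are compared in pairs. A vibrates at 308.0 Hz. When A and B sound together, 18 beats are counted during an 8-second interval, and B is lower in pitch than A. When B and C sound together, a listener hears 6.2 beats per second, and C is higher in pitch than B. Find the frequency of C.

A–B: Beat frequency = 18/8 = 2.25 Hz.
B is below A, so f_B = 308.0 − 2.25 = 305.75 Hz.
C is above B, so f_C = 305.75 + 6.2 = 311.95 Hz.

311.95 Hz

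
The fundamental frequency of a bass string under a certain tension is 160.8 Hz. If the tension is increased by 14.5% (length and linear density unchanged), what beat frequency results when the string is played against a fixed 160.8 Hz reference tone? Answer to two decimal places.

11.26 Hz

For a string, f ∝ √T, so the new frequency is 160.8·√1.145 = 172.0635 Hz.
f_beat = |172.0635 − 160.8| = 11.26 Hz.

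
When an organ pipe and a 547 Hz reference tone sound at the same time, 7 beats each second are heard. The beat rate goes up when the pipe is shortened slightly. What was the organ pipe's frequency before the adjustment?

|f − 547| = 7, so the organ pipe was at either 540 Hz or 554 Hz.
A shorter pipe has a higher fundamental; the adjustment raises the organ pipe's frequency.
The beat rate rose, so the adjustment moved the organ pipe further from 547 Hz — it was already above the reference.

554 Hz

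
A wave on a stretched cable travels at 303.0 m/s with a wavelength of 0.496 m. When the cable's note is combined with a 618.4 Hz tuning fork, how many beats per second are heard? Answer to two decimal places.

Source frequency f = v/λ = 303.0/0.496 = 610.8871 Hz.
f_beat = |610.8871 − 618.4| = 7.51 Hz.

7.51 Hz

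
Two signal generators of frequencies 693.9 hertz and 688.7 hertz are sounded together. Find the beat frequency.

5.2 Hz

The beat frequency equals the magnitude of the frequency difference.
|693.9 − 688.7| = 5.2 Hz.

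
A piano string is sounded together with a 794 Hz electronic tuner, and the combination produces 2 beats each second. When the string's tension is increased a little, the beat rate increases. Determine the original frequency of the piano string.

|f − 794| = 2, so the piano string was at either 792 Hz or 796 Hz.
Higher tension means higher frequency; the adjustment raises the piano string's frequency.
The beat rate rose, so the adjustment moved the piano string further from 794 Hz — it was already above the reference.

796 Hz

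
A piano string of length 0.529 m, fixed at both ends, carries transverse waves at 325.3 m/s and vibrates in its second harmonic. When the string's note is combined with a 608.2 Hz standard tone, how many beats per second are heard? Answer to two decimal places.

For a string fixed at both ends, f_n = n·v/(2L) = 2·325.3/(2·0.529) = 614.9338 Hz.
f_beat = |614.9338 − 608.2| = 6.73 Hz.

6.73 Hz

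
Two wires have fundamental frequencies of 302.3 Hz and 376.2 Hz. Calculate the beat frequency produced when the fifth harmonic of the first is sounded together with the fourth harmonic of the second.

Fifth harmonic of the first: 5·302.3 = 1511.5 Hz.
Fourth harmonic of the second: 4·376.2 = 1504.8 Hz.
f_beat = |1511.5 − 1504.8| = 6.7 Hz.

6.7 Hz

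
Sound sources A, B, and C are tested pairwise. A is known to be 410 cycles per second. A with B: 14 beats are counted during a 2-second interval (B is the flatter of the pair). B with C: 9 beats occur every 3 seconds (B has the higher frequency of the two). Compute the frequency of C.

A–B: Beat frequency = 14/2 = 7 Hz.
B is below A, so f_B = 410 − 7 = 403 Hz.
B–C: Beat frequency = 9/3 = 3 Hz.
C is below B, so f_C = 403 − 3 = 400 Hz.

400 Hz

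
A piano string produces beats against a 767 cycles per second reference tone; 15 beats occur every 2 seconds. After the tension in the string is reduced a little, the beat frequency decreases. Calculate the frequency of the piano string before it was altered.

774.5 Hz

Beat frequency = 15/2 = 7.5 Hz.
|f − 767| = 7.5, so the piano string was at either 759.5 Hz or 774.5 Hz.
Lower tension means lower frequency; the adjustment lowers the piano string's frequency.
The beat rate fell, so the adjustment moved the piano string toward 767 Hz — it must have started above the reference.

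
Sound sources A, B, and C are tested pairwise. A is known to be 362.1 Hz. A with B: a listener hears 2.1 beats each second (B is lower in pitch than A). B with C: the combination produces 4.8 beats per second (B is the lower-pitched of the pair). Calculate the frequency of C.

364.8 Hz

B is below A, so f_B = 362.1 − 2.1 = 360 Hz.
C is above B, so f_C = 360 + 4.8 = 364.8 Hz.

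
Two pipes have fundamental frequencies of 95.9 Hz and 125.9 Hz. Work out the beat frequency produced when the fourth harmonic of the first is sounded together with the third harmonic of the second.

5.9 Hz

Fourth harmonic of the first: 4·95.9 = 383.6 Hz.
Third harmonic of the second: 3·125.9 = 377.7 Hz.
f_beat = |383.6 − 377.7| = 5.9 Hz.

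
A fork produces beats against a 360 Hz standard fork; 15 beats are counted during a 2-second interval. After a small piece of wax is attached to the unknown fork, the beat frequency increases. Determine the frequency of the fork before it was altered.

352.5 Hz

Beat frequency = 15/2 = 7.5 Hz.
|f − 360| = 7.5, so the fork was at either 352.5 Hz or 367.5 Hz.
Loading a fork with wax lowers its frequency; the adjustment lowers the fork's frequency.
The beat rate rose, so the adjustment moved the fork further from 360 Hz — it was already below the reference.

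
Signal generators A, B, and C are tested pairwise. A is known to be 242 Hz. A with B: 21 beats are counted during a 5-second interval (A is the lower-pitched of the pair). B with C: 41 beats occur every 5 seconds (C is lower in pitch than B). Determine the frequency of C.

238 Hz

A–B: Beat frequency = 21/5 = 4.2 Hz.
B is above A, so f_B = 242 + 4.2 = 246.2 Hz.
B–C: Beat frequency = 41/5 = 8.2 Hz.
C is below B, so f_C = 246.2 − 8.2 = 238 Hz.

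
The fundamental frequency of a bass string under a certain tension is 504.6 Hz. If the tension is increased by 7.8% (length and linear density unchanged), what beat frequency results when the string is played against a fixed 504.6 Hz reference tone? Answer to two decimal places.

19.31 Hz

For a string, f ∝ √T, so the new frequency is 504.6·√1.078 = 523.9099 Hz.
f_beat = |523.9099 − 504.6| = 19.31 Hz.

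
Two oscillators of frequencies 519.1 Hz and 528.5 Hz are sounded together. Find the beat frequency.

f_beat = |f₁ − f₂|.
|519.1 − 528.5| = 9.4 Hz.

9.4 Hz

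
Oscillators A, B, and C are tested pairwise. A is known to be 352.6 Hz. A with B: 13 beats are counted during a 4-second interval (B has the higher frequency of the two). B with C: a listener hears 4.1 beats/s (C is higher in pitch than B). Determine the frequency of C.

359.95 Hz

A–B: Beat frequency = 13/4 = 3.25 Hz.
B is above A, so f_B = 352.6 + 3.25 = 355.85 Hz.
C is above B, so f_C = 355.85 + 4.1 = 359.95 Hz.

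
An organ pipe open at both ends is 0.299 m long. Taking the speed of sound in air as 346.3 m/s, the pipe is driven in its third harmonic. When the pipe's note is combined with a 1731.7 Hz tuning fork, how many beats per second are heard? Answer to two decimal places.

5.59 Hz

Open pipe: f_n = n·v/(2L) = 3·346.3/(2·0.299) = 1737.2910 Hz.
f_beat = |1737.2910 − 1731.7| = 5.59 Hz.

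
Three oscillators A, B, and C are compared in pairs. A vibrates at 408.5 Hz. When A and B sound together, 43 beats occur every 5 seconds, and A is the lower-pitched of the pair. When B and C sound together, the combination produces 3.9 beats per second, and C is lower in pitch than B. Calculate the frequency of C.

413.2 Hz

A–B: Beat frequency = 43/5 = 8.6 Hz.
B is above A, so f_B = 408.5 + 8.6 = 417.1 Hz.
C is below B, so f_C = 417.1 − 3.9 = 413.2 Hz.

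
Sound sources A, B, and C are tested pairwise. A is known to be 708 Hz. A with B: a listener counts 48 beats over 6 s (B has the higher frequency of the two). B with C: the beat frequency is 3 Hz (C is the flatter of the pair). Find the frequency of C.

A–B: Beat frequency = 48/6 = 8 Hz.
B is above A, so f_B = 708 + 8 = 716 Hz.
C is below B, so f_C = 716 − 3 = 713 Hz.

713 Hz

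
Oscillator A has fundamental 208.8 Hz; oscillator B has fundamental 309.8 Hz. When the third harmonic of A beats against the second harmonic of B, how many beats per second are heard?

Third harmonic of the first: 3·208.8 = 626.4 Hz.
Second harmonic of the second: 2·309.8 = 619.6 Hz.
f_beat = |626.4 − 619.6| = 6.8 Hz.

6.8 Hz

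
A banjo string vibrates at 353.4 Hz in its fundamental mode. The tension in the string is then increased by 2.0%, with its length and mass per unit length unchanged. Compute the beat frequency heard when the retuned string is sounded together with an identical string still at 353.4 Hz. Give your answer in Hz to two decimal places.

For a string, f ∝ √T, so the new frequency is 353.4·√1.020 = 356.9165 Hz.
f_beat = |356.9165 − 353.4| = 3.52 Hz.

3.52 Hz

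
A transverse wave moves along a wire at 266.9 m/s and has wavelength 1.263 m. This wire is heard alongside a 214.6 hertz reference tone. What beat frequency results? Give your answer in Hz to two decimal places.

Source frequency f = v/λ = 266.9/1.263 = 211.3222 Hz.
f_beat = |211.3222 − 214.6| = 3.28 Hz.

3.28 Hz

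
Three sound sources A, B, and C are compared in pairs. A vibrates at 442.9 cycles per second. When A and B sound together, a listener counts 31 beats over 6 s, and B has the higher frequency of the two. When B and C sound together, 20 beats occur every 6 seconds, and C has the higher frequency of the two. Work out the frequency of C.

451.4 Hz

A–B: Beat frequency = 31/6 = 5.1667 Hz.
B is above A, so f_B = 442.9 + 5.1667 = 448.0667 Hz.
B–C: Beat frequency = 20/6 = 3.3333 Hz.
C is above B, so f_C = 448.0667 + 3.3333 = 451.4 Hz.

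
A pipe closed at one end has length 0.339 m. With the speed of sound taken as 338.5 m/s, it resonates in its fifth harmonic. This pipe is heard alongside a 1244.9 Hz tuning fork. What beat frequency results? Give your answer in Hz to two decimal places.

Closed pipe (odd harmonics): f_n = n·v/(4L) = 5·338.5/(4·0.339) = 1248.1563 Hz.
f_beat = |1248.1563 − 1244.9| = 3.26 Hz.

3.26 Hz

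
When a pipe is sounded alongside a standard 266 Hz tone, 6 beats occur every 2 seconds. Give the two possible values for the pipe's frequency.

263 Hz or 269 Hz

Beat frequency = 6/2 = 3 Hz.
|f − 266| = 3, so f = 266 ± 3.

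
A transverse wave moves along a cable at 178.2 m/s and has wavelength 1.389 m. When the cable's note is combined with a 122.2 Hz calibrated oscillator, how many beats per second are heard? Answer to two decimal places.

6.09 Hz

Source frequency f = v/λ = 178.2/1.389 = 128.2937 Hz.
f_beat = |128.2937 − 122.2| = 6.09 Hz.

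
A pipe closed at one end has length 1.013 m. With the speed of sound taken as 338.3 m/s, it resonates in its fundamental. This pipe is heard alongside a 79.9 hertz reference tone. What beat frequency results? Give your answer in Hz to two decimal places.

3.59 Hz

Closed pipe (odd harmonics): f_n = n·v/(4L) = 1·338.3/(4·1.013) = 83.4896 Hz.
f_beat = |83.4896 − 79.9| = 3.59 Hz.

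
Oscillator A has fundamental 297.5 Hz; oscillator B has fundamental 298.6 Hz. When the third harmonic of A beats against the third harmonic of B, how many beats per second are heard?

Third harmonic of the first: 3·297.5 = 892.5 Hz.
Third harmonic of the second: 3·298.6 = 895.8 Hz.
f_beat = |892.5 − 895.8| = 3.3 Hz.

3.3 Hz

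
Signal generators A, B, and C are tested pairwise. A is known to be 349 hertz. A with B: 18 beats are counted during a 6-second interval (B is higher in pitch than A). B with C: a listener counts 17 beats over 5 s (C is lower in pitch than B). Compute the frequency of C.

A–B: Beat frequency = 18/6 = 3 Hz.
B is above A, so f_B = 349 + 3 = 352 Hz.
B–C: Beat frequency = 17/5 = 3.4 Hz.
C is below B, so f_C = 352 − 3.4 = 348.6 Hz.

348.6 Hz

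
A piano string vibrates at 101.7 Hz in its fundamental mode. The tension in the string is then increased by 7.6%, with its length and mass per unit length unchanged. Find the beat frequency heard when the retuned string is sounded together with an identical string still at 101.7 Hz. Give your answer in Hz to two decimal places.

For a string, f ∝ √T, so the new frequency is 101.7·√1.076 = 105.4938 Hz.
f_beat = |105.4938 − 101.7| = 3.79 Hz.

3.79 Hz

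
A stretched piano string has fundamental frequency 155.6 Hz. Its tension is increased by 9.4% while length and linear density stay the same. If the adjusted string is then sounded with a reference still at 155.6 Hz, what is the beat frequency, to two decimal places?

7.15 Hz

For a string, f ∝ √T, so the new frequency is 155.6·√1.094 = 162.7490 Hz.
f_beat = |162.7490 − 155.6| = 7.15 Hz.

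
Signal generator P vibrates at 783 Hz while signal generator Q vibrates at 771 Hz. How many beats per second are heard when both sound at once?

12 Hz

The beat frequency equals the magnitude of the frequency difference.
|783 − 771| = 12 Hz.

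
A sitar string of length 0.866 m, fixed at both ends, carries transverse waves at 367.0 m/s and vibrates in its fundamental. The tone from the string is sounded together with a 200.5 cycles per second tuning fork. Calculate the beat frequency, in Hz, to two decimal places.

For a string fixed at both ends, f_n = n·v/(2L) = 1·367.0/(2·0.866) = 211.8938 Hz.
f_beat = |211.8938 − 200.5| = 11.39 Hz.

11.39 Hz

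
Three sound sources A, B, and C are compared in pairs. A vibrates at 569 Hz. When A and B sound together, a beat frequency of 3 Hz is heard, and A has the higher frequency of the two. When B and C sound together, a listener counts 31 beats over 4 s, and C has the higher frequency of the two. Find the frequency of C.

B is below A, so f_B = 569 − 3 = 566 Hz.
B–C: Beat frequency = 31/4 = 7.75 Hz.
C is above B, so f_C = 566 + 7.75 = 573.75 Hz.

573.75 Hz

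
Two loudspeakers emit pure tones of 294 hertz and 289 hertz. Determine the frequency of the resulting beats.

Beats arise from superposition of two nearby frequencies; the beat rate is |f₁ − f₂|.
|294 − 289| = 5 Hz.

5 Hz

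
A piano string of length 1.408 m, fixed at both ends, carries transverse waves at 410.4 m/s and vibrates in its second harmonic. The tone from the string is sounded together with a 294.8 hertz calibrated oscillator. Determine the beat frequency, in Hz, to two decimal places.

For a string fixed at both ends, f_n = n·v/(2L) = 2·410.4/(2·1.408) = 291.4773 Hz.
f_beat = |291.4773 − 294.8| = 3.32 Hz.

3.32 Hz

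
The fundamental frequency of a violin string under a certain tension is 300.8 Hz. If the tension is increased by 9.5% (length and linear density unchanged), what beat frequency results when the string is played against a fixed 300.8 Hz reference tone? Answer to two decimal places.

13.96 Hz

For a string, f ∝ √T, so the new frequency is 300.8·√1.095 = 314.7639 Hz.
f_beat = |314.7639 − 300.8| = 13.96 Hz.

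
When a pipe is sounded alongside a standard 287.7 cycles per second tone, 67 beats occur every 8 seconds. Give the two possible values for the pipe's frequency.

Beat frequency = 67/8 = 8.375 Hz.
|f − 287.7| = 8.375, so f = 287.7 ± 8.375.

279.325 Hz or 296.075 Hz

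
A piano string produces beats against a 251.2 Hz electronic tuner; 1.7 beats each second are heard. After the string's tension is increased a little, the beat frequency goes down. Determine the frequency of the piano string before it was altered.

249.5 Hz

|f − 251.2| = 1.7, so the piano string was at either 249.5 Hz or 252.9 Hz.
Higher tension means higher frequency; the adjustment raises the piano string's frequency.
The beat rate fell, so the adjustment moved the piano string toward 251.2 Hz — it must have started below the reference.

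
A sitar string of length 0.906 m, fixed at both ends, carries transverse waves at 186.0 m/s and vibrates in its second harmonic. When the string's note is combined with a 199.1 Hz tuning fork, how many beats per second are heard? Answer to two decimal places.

6.20 Hz

For a string fixed at both ends, f_n = n·v/(2L) = 2·186.0/(2·0.906) = 205.2980 Hz.
f_beat = |205.2980 − 199.1| = 6.20 Hz.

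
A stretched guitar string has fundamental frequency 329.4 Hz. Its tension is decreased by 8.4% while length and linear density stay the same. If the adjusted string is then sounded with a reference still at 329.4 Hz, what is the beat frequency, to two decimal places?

For a string, f ∝ √T, so the new frequency is 329.4·√0.916 = 315.2618 Hz.
f_beat = |315.2618 − 329.4| = 14.14 Hz.

14.14 Hz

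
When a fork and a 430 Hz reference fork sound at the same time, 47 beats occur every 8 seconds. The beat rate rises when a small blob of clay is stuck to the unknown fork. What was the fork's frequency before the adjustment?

Beat frequency = 47/8 = 5.875 Hz.
|f − 430| = 5.875, so the fork was at either 424.125 Hz or 435.875 Hz.
Adding mass to a fork lowers its frequency; the adjustment lowers the fork's frequency.
The beat rate rose, so the adjustment moved the fork further from 430 Hz — it was already below the reference.

424.125 Hz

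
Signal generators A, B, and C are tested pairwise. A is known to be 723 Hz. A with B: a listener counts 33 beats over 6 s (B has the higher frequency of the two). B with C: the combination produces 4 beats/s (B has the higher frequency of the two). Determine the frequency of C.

A–B: Beat frequency = 33/6 = 5.5 Hz.
B is above A, so f_B = 723 + 5.5 = 728.5 Hz.
C is below B, so f_C = 728.5 − 4 = 724.5 Hz.

724.5 Hz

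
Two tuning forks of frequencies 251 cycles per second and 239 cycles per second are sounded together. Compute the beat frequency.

Beats arise from superposition of two nearby frequencies; the beat rate is |f₁ − f₂|.
|251 − 239| = 12 Hz.

12 Hz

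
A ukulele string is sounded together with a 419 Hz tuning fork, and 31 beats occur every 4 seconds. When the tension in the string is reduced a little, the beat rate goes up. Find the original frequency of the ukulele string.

Beat frequency = 31/4 = 7.75 Hz.
|f − 419| = 7.75, so the ukulele string was at either 411.25 Hz or 426.75 Hz.
Lower tension means lower frequency; the adjustment lowers the ukulele string's frequency.
The beat rate rose, so the adjustment moved the ukulele string further from 419 Hz — it was already below the reference.

411.25 Hz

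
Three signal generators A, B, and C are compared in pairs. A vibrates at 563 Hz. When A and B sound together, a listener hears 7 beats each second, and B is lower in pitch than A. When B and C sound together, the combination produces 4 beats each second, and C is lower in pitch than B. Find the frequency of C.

552 Hz

B is below A, so f_B = 563 − 7 = 556 Hz.
C is below B, so f_C = 556 − 4 = 552 Hz.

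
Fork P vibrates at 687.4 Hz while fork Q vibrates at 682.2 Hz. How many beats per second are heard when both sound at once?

5.2 Hz

Beats arise from superposition of two nearby frequencies; the beat rate is |f₁ − f₂|.
|687.4 − 682.2| = 5.2 Hz.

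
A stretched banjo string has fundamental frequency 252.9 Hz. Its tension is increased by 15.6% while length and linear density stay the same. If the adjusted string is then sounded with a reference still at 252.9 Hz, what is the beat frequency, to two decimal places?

For a string, f ∝ √T, so the new frequency is 252.9·√1.156 = 271.9116 Hz.
f_beat = |271.9116 − 252.9| = 19.01 Hz.

19.01 Hz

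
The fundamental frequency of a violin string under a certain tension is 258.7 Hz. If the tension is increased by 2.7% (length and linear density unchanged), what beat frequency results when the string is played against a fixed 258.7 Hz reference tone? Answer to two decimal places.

For a string, f ∝ √T, so the new frequency is 258.7·√1.027 = 262.1692 Hz.
f_beat = |262.1692 − 258.7| = 3.47 Hz.

3.47 Hz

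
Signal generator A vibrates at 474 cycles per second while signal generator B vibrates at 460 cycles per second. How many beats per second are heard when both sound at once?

f_beat = |f₁ − f₂|.
|474 − 460| = 14 Hz.

14 Hz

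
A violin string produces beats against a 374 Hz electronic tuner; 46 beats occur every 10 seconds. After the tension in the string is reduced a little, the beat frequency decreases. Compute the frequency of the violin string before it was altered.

Beat frequency = 46/10 = 4.6 Hz.
|f − 374| = 4.6, so the violin string was at either 369.4 Hz or 378.6 Hz.
Lower tension means lower frequency; the adjustment lowers the violin string's frequency.
The beat rate fell, so the adjustment moved the violin string toward 374 Hz — it must have started above the reference.

378.6 Hz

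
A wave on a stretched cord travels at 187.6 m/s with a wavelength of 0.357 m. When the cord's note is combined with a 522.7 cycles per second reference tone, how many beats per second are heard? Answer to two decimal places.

Source frequency f = v/λ = 187.6/0.357 = 525.4902 Hz.
f_beat = |525.4902 − 522.7| = 2.79 Hz.

2.79 Hz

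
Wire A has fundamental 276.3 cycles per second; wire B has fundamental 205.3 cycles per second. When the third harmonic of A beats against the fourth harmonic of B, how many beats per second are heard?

7.7 Hz

Third harmonic of the first: 3·276.3 = 828.9 Hz.
Fourth harmonic of the second: 4·205.3 = 821.2 Hz.
f_beat = |828.9 − 821.2| = 7.7 Hz.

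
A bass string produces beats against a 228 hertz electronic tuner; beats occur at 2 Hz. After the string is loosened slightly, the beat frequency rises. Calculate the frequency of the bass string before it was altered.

226 Hz

|f − 228| = 2, so the bass string was at either 226 Hz or 230 Hz.
Reducing tension lowers a string's frequency; the adjustment lowers the bass string's frequency.
The beat rate rose, so the adjustment moved the bass string further from 228 Hz — it was already below the reference.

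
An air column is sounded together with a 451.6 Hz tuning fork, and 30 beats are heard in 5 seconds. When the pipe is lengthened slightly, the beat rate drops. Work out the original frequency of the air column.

Beat frequency = 30/5 = 6 Hz.
|f − 451.6| = 6, so the air column was at either 445.6 Hz or 457.6 Hz.
A longer pipe has a lower fundamental; the adjustment lowers the air column's frequency.
The beat rate fell, so the adjustment moved the air column toward 451.6 Hz — it must have started above the reference.

457.6 Hz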